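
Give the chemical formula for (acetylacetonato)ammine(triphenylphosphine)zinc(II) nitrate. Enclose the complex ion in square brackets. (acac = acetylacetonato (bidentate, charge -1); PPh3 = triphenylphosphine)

[Zn(acac)(NH3)(PPh3)]NO3

Ligands: 1 ammine (NH3, neutral), 1 acetylacetonato (acac, -1), 1 triphenylphosphine (PPh3, neutral). Ligand charge sum = -1.
With Zn in oxidation state +2, the complex ion is [Zn...]^1+.
Charge balance with nitrate (-1) requires 1 complex ion per 1 nitrate.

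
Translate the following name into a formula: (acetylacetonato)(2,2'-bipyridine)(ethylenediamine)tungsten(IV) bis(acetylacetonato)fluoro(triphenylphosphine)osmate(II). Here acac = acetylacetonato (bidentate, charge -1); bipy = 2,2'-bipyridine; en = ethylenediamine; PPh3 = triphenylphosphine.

[W(acac)(bipy)(en)][Os(acac)2F(PPh3)]3

Cation [W…]: ligand charges -1, W(IV) ⇒ ion charge 3+.
Anion [Os…]: ligand charges -3, Os(II) ⇒ ion charge 1−.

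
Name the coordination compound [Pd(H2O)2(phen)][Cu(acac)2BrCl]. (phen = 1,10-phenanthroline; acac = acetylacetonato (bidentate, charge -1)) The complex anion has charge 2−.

diaqua(1,10-phenanthroline)palladium(II) bis(acetylacetonato)bromochlorocuprate(II)

Both ions are complex: the cation is named first with the plain metal name, the anion second with the -ate form; each ion's ligands are alphabetised independently.
The complex anion is given as 2−; its ligand charges sum to -4, so Cu = +2.
A 1:1 salt means the cation carries the equal and opposite charge, 2+.
Cation: ligand charges sum to 0; for the ion to be 2+, Pd = +2.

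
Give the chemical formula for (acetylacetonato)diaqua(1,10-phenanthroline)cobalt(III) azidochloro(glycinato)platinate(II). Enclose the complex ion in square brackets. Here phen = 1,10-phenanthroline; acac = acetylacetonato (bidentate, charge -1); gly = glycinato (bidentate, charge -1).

[Co(acac)(H2O)2(phen)][PtCl(gly)(N3)]2

Cation [Co…]: ligand charges -1, Co(III) ⇒ ion charge 2+.
Anion [Pt…]: ligand charges -3, Pt(II) ⇒ ion charge 1−.
One 2+ cation requires 2 of the 1− anion.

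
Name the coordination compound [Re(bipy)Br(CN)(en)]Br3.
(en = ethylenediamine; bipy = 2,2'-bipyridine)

(2,2'-bipyridine)bromocyano(ethylenediamine)rhenium(V) bromide

The 3 bromide counter-ions carry a total charge of -3, so each complex ion is 3+.
Ligand charges: 1×cyano (-1 each), 1×bromo (-1 each), 1×ethylenediamine (neutral), 1×2,2'-bipyridine (neutral); total -2. So Re + (-2) = 3+, giving Re = +5.
Ligands are named alphabetically: bipyridine before bromo before cyano before ethylenediamine.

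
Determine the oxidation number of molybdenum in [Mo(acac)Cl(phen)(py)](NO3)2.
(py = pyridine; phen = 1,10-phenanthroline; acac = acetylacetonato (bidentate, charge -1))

2 nitrate outside the brackets (-1 each) → the complex ion is 2+.
Ligand charges: 1×py neutral; 1×Cl = -1; 1×phen neutral; 1×acac = -1; sum -2.
Mo + (-2) = 2+ ⇒ Mo is +4.

+4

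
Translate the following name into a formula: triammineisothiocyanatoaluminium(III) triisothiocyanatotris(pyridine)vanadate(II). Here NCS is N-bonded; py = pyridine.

[Al(NCS)(NH3)3][V(NCS)3(py)3]2

Cation [Al…]: ligand charges -1, Al(III) ⇒ ion charge 2+.
Anion [V…]: ligand charges -3, V(II) ⇒ ion charge 1−.
One 2+ cation requires 2 of the 1− anion.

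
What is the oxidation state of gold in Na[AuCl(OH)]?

1 sodium outside the brackets (+1 each) → the complex ion is 1−.
Ligand charges: 1×Cl = -1; 1×OH = -1; sum -2.
Au + (-2) = 1− ⇒ Au is +1.

+1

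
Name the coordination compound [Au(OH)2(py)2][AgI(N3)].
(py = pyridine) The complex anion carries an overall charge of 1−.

The complex anion is given as 1−; its ligand charges sum to -2, so Ag = +1.
A 1:1 salt means the cation carries the equal and opposite charge, 1+.
Cation: ligand charges sum to -2; for the ion to be 1+, Au = +3.

dihydroxobis(pyridine)gold(III) azidoiodoargentate(I)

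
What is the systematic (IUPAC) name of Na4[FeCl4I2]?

sodium tetrachlorodiiodoferrate(II)

The 4 sodium counter-ions carry a total charge of +4, so each complex ion is 4−.
Ligand charges: 2×iodo (-1 each), 4×chloro (-1 each); total -6. So Fe + (-6) = 4−, giving Fe = +2.
The complex ion is anionic, so iron takes the -ate form ferrate(II).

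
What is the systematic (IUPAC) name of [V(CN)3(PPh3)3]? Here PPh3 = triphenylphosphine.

tricyanotris(triphenylphosphine)vanadium(III)

There is no counter-ion, so the complex is neutral overall.
Ligand charges: 3×triphenylphosphine (neutral), 3×cyano (-1 each); total -3. So V + (-3) = 0, giving V = +3.
Ligands are named alphabetically: cyano before triphenylphosphine.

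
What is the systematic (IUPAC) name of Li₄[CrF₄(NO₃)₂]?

The 4 lithium counter-ions carry a total charge of +4, so each complex ion is 4−.
Ligand charges: 2×nitrato (-1 each), 4×fluoro (-1 each); total -6. So Cr + (-6) = 4−, giving Cr = +2.
The complex ion is anionic, so chromium takes the -ate form chromate(II).

lithium tetrafluorodinitratochromate(II)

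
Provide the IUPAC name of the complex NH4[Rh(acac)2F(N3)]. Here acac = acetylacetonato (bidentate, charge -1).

The 1 ammonium counter-ion carries a total charge of +1, so each complex ion is 1−.
Ligand charges: 1×azido (-1 each), 2×acetylacetonato (-1 each), 1×fluoro (-1 each); total -4. So Rh + (-4) = 1−, giving Rh = +3.
Ligands are named alphabetically: acetylacetonato before azido before fluoro.
The complex ion is anionic, so rhodium takes the -ate form rhodate(III).

ammonium bis(acetylacetonato)azidofluororhodate(III)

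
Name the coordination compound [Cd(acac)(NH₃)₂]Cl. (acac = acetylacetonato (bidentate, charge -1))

(acetylacetonato)diamminecadmium(II) chloride

The 1 chloride counter-ion carries a total charge of -1, so each complex ion is 1+.
Ligand charges: 2×ammine (neutral), 1×acetylacetonato (-1 each); total -1. So Cd + (-1) = 1+, giving Cd = +2.
Ligands are named alphabetically: acetylacetonato before ammine.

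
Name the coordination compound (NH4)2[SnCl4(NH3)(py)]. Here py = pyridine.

ammonium amminetetrachloro(pyridine)stannate(II)

The 2 ammonium counter-ions carry a total charge of +2, so each complex ion is 2−.
Ligand charges: 4×chloro (-1 each), 1×pyridine (neutral), 1×ammine (neutral); total -4. So Sn + (-4) = 2−, giving Sn = +2.
The complex ion is anionic, so tin takes the -ate form stannate(II).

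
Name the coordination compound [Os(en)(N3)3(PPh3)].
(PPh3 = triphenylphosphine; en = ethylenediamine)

There is no counter-ion, so the complex is neutral overall.
Ligand charges: 3×azido (-1 each), 1×triphenylphosphine (neutral), 1×ethylenediamine (neutral); total -3. So Os + (-3) = 0, giving Os = +3.
Ligands are named alphabetically: azido before ethylenediamine before triphenylphosphine.

triazido(ethylenediamine)(triphenylphosphine)osmium(III)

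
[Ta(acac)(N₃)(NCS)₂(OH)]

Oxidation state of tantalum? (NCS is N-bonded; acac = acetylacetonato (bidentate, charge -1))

No counter-ion: the bracketed complex is neutral.
Ligand charges: 2×NCS = -2; 1×N3 = -1; 1×OH = -1; 1×acac = -1; sum -5.
Ta + (-5) = 0 ⇒ Ta is +5.

+5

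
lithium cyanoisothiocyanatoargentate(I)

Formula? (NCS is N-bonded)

Ligands: 1 cyano (CN, -1), 1 isothiocyanato (NCS, -1). Ligand charge sum = -2.
With Ag in oxidation state +1, the complex ion is [Ag...]^1−.
Charge balance with lithium (+1) requires 1 complex ion per 1 lithium.

Li[Ag(CN)(NCS)]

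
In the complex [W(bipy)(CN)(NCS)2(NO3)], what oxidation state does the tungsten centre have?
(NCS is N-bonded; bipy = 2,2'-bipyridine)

+4

No counter-ion: the bracketed complex is neutral.
Ligand charges: 2×NCS = -2; 1×bipy neutral; 1×NO3 = -1; 1×CN = -1; sum -4.
W + (-4) = 0 ⇒ W is +4.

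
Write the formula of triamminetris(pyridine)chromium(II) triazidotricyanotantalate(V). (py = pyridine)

[Cr(NH3)3(py)3][Ta(CN)3(N3)3]2

Cation [Cr…]: ligand charges 0, Cr(II) ⇒ ion charge 2+.
Anion [Ta…]: ligand charges -6, Ta(V) ⇒ ion charge 1−.
One 2+ cation requires 2 of the 1− anion.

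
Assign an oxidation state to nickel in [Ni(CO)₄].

0

No counter-ion: the bracketed complex is neutral.
Ligand charges: 4×CO neutral; sum 0.
Ni + (0) = 0 ⇒ Ni is 0.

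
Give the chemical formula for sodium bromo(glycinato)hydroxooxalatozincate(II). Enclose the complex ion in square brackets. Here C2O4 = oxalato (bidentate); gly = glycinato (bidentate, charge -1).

Ligands: 1 oxalato (C2O4, -2), 1 bromo (Br, -1), 1 hydroxo (OH, -1), 1 glycinato (gly, -1). Ligand charge sum = -5.
With Zn in oxidation state +2, the complex ion is [Zn...]^3−.
Charge balance with sodium (+1) requires 1 complex ion per 3 sodium.

Na3[ZnBr(C2O4)(gly)(OH)]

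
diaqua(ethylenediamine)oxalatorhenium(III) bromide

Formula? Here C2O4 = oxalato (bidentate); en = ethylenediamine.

[Re(C2O4)(en)(H2O)2]Br

Ligands: 2 aqua (H2O, neutral), 1 oxalato (C2O4, -2), 1 ethylenediamine (en, neutral). Ligand charge sum = -2.
With Re in oxidation state +3, the complex ion is [Re...]^1+.
Charge balance with bromide (-1) requires 1 complex ion per 1 bromide.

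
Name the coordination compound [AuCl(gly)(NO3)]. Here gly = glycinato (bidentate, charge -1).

chloro(glycinato)nitratogold(III)

There is no counter-ion, so the complex is neutral overall.
Ligand charges: 1×glycinato (-1 each), 1×nitrato (-1 each), 1×chloro (-1 each); total -3. So Au + (-3) = 0, giving Au = +3.
Ligands are named alphabetically: chloro before glycinato before nitrato.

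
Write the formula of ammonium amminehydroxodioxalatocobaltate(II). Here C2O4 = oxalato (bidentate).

Ligands: 1 ammine (NH3, neutral), 1 hydroxo (OH, -1), 2 oxalato (C2O4, -2). Ligand charge sum = -5.
With Co in oxidation state +2, the complex ion is [Co...]^3−.
Charge balance with ammonium (+1) requires 1 complex ion per 3 ammonium.

(NH4)3[Co(C2O4)2(NH3)(OH)]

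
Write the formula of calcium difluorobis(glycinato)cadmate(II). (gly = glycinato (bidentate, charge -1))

Ca[CdF2(gly)2]

Ligands: 2 fluoro (F, -1), 2 glycinato (gly, -1). Ligand charge sum = -4.
With Cd in oxidation state +2, the complex ion is [Cd...]^2−.
Charge balance with calcium (+2) requires 1 complex ion per 1 calcium.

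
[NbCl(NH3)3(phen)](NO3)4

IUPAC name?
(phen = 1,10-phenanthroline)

triamminechloro(1,10-phenanthroline)niobium(V) nitrate

The 4 nitrate counter-ions carry a total charge of -4, so each complex ion is 4+.
Ligand charges: 3×ammine (neutral), 1×1,10-phenanthroline (neutral), 1×chloro (-1 each); total -1. So Nb + (-1) = 4+, giving Nb = +5.
Ligands are named alphabetically: ammine before chloro before phenanthroline.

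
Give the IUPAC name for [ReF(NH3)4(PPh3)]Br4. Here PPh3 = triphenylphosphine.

tetraamminefluoro(triphenylphosphine)rhenium(V) bromide

The 4 bromide counter-ions carry a total charge of -4, so each complex ion is 4+.
Ligand charges: 1×fluoro (-1 each), 4×ammine (neutral), 1×triphenylphosphine (neutral); total -1. So Re + (-1) = 4+, giving Re = +5.
Ligands are named alphabetically: ammine before fluoro before triphenylphosphine.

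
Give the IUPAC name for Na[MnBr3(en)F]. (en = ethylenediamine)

The 1 sodium counter-ion carries a total charge of +1, so each complex ion is 1−.
Ligand charges: 3×bromo (-1 each), 1×fluoro (-1 each), 1×ethylenediamine (neutral); total -4. So Mn + (-4) = 1−, giving Mn = +3.
Ligands are named alphabetically: bromo before ethylenediamine before fluoro.
The complex ion is anionic, so manganese takes the -ate form manganate(III).

sodium tribromo(ethylenediamine)fluoromanganate(III)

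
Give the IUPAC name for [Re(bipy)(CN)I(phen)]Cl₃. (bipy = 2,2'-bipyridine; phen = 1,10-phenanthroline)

The 3 chloride counter-ions carry a total charge of -3, so each complex ion is 3+.
Ligand charges: 1×2,2'-bipyridine (neutral), 1×iodo (-1 each), 1×1,10-phenanthroline (neutral), 1×cyano (-1 each); total -2. So Re + (-2) = 3+, giving Re = +5.
Ligands are named alphabetically: bipyridine before cyano before iodo before phenanthroline.

(2,2'-bipyridine)cyanoiodo(1,10-phenanthroline)rhenium(V) chloride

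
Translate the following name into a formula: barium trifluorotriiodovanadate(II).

Ba2[VF3I3]

Ligands: 3 iodo (I, -1), 3 fluoro (F, -1). Ligand charge sum = -6.
With V in oxidation state +2, the complex ion is [V...]^4−.
Charge balance with barium (+2) requires 1 complex ion per 2 barium.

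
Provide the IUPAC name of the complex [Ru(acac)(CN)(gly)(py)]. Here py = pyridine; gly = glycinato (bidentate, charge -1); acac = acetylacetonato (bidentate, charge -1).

(acetylacetonato)cyano(glycinato)(pyridine)ruthenium(III)

There is no counter-ion, so the complex is neutral overall.
Ligand charges: 1×pyridine (neutral), 1×glycinato (-1 each), 1×acetylacetonato (-1 each), 1×cyano (-1 each); total -3. So Ru + (-3) = 0, giving Ru = +3.
Ligands are named alphabetically: acetylacetonato before cyano before glycinato before pyridine.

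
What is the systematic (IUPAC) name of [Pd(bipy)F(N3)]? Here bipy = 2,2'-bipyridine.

There is no counter-ion, so the complex is neutral overall.
Ligand charges: 1×2,2'-bipyridine (neutral), 1×fluoro (-1 each), 1×azido (-1 each); total -2. So Pd + (-2) = 0, giving Pd = +2.
Ligands are named alphabetically: azido before bipyridine before fluoro.

azido(2,2'-bipyridine)fluoropalladium(II)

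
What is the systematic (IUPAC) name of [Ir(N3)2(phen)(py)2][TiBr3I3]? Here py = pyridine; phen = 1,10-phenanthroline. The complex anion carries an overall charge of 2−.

diazido(1,10-phenanthroline)bis(pyridine)iridium(IV) tribromotriiodotitanate(IV)

Both ions are complex: the cation is named first with the plain metal name, the anion second with the -ate form; each ion's ligands are alphabetised independently.
The complex anion is given as 2−; its ligand charges sum to -6, so Ti = +4.
A 1:1 salt means the cation carries the equal and opposite charge, 2+.
Cation: ligand charges sum to -2; for the ion to be 2+, Ir = +4.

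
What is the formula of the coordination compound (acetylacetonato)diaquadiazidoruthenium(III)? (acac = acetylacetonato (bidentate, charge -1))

Ligands: 2 azido (N3, -1), 2 aqua (H2O, neutral), 1 acetylacetonato (acac, -1). Ligand charge sum = -3.
With Ru in oxidation state +3, the complex ion is [Ru...].

[Ru(acac)(H2O)2(N3)2]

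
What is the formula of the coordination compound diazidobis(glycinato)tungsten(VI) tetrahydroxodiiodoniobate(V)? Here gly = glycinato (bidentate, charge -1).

Cation [W…]: ligand charges -4, W(VI) ⇒ ion charge 2+.
Anion [Nb…]: ligand charges -6, Nb(V) ⇒ ion charge 1−.
One 2+ cation requires 2 of the 1− anion.

[W(gly)2(N3)2][NbI2(OH)4]2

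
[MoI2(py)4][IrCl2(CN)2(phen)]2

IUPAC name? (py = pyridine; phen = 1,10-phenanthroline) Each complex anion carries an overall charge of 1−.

Both ions are complex: the cation is named first with the plain metal name, the anion second with the -ate form; each ion's ligands are alphabetised independently.
The complex anion is given as 1−; its ligand charges sum to -4, so Ir = +3.
With 2 anions per cation, the cation must be 2×1 = 2+.
Cation: ligand charges sum to -2; for the ion to be 2+, Mo = +4.

diiodotetrakis(pyridine)molybdenum(IV) dichlorodicyano(1,10-phenanthroline)iridate(III)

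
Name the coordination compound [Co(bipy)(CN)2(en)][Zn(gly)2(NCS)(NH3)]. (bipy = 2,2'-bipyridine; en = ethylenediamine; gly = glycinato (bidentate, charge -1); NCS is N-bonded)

(2,2'-bipyridine)dicyano(ethylenediamine)cobalt(III) amminebis(glycinato)isothiocyanatozincate(II)

Zinc is always +2 in its complexes; the anion's ligand charges sum to -3, so the complex anion is 1−.
A 1:1 salt means the cation carries the equal and opposite charge, 1+.
Cation: ligand charges sum to -2; for the ion to be 1+, Co = +3.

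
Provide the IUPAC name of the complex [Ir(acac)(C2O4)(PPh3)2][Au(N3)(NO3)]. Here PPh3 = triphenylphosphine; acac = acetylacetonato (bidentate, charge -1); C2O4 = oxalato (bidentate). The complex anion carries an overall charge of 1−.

Both ions are complex: the cation is named first with the plain metal name, the anion second with the -ate form; each ion's ligands are alphabetised independently.
The complex anion is given as 1−; its ligand charges sum to -2, so Au = +1.
A 1:1 salt means the cation carries the equal and opposite charge, 1+.
Cation: ligand charges sum to -3; for the ion to be 1+, Ir = +4.

(acetylacetonato)oxalatobis(triphenylphosphine)iridium(IV) azidonitratoaurate(I)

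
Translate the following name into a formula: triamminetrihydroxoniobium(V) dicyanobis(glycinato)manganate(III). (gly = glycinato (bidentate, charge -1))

Cation [Nb…]: ligand charges -3, Nb(V) ⇒ ion charge 2+.
Anion [Mn…]: ligand charges -4, Mn(III) ⇒ ion charge 1−.
One 2+ cation requires 2 of the 1− anion.

[Nb(NH3)3(OH)3][Mn(CN)2(gly)2]2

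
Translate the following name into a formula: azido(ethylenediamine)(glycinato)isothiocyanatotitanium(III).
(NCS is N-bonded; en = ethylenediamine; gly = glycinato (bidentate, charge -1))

Ligands: 1 isothiocyanato (NCS, -1), 1 ethylenediamine (en, neutral), 1 glycinato (gly, -1), 1 azido (N3, -1). Ligand charge sum = -3.
With Ti in oxidation state +3, the complex ion is [Ti...].

[Ti(en)(gly)(N3)(NCS)]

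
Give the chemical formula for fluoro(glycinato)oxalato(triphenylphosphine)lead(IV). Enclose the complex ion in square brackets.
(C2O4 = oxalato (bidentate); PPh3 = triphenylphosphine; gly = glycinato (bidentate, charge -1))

[Pb(C2O4)F(gly)(PPh3)]

Ligands: 1 oxalato (C2O4, -2), 1 fluoro (F, -1), 1 triphenylphosphine (PPh3, neutral), 1 glycinato (gly, -1). Ligand charge sum = -4.
With Pb in oxidation state +4, the complex ion is [Pb...].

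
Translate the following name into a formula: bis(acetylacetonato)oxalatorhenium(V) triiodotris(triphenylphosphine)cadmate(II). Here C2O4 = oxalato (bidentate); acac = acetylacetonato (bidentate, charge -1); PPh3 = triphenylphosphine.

Cation [Re…]: ligand charges -4, Re(V) ⇒ ion charge 1+.
Anion [Cd…]: ligand charges -3, Cd(II) ⇒ ion charge 1−.
One 1+ cation balances one 1− anion.

[Re(acac)2(C2O4)][CdI3(PPh3)3]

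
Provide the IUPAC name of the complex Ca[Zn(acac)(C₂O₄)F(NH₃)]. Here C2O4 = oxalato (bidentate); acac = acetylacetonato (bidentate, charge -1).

The 1 calcium counter-ion carries a total charge of +2, so each complex ion is 2−.
Ligand charges: 1×oxalato (-2 each), 1×ammine (neutral), 1×acetylacetonato (-1 each), 1×fluoro (-1 each); total -4. So Zn + (-4) = 2−, giving Zn = +2.
The complex ion is anionic, so zinc takes the -ate form zincate(II).

calcium (acetylacetonato)amminefluorooxalatozincate(II)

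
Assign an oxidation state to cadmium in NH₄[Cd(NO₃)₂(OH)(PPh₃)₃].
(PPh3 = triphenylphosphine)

+2

1 ammonium outside the brackets (+1 each) → the complex ion is 1−.
Ligand charges: 2×NO3 = -2; 3×PPh3 neutral; 1×OH = -1; sum -3.
Cd + (-3) = 1− ⇒ Cd is +2.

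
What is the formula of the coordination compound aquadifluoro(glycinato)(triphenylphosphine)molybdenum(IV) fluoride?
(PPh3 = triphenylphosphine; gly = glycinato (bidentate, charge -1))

[MoF2(gly)(H2O)(PPh3)]F

Ligands: 1 triphenylphosphine (PPh3, neutral), 2 fluoro (F, -1), 1 glycinato (gly, -1), 1 aqua (H2O, neutral). Ligand charge sum = -3.
Charge balance with fluoride (-1) requires 1 complex ion per 1 fluoride.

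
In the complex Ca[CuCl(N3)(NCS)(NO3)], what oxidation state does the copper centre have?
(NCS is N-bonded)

1 calcium outside the brackets (+2 each) → the complex ion is 2−.
Ligand charges: 1×N3 = -1; 1×NCS = -1; 1×Cl = -1; 1×NO3 = -1; sum -4.
Cu + (-4) = 2− ⇒ Cu is +2.

+2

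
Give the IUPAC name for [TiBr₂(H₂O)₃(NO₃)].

triaquadibromonitratotitanium(III)

There is no counter-ion, so the complex is neutral overall.
Ligand charges: 1×nitrato (-1 each), 2×bromo (-1 each), 3×aqua (neutral); total -3. So Ti + (-3) = 0, giving Ti = +3.
Ligands are named alphabetically: aqua before bromo before nitrato.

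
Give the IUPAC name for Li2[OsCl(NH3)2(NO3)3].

lithium diamminechlorotrinitratoosmate(II)

The 2 lithium counter-ions carry a total charge of +2, so each complex ion is 2−.
Ligand charges: 1×chloro (-1 each), 2×ammine (neutral), 3×nitrato (-1 each); total -4. So Os + (-4) = 2−, giving Os = +2.
The complex ion is anionic, so osmium takes the -ate form osmate(II).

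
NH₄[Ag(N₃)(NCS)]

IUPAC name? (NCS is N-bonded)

ammonium azidoisothiocyanatoargentate(I)

The 1 ammonium counter-ion carries a total charge of +1, so each complex ion is 1−.
Ligand charges: 1×isothiocyanato (-1 each), 1×azido (-1 each); total -2. So Ag + (-2) = 1−, giving Ag = +1.
Ligands are named alphabetically: azido before isothiocyanato.
The complex ion is anionic, so silver takes the -ate form argentate(I).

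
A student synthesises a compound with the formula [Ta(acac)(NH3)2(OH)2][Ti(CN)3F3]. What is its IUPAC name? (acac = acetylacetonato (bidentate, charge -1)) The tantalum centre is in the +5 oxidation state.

Ta is given as +5; the cation's ligand charges sum to -3, so the complex cation is 2+.
A 1:1 salt means the anion carries the equal and opposite charge, 2−.
Anion: ligand charges sum to -6; for the ion to be 2−, Ti = +4.

(acetylacetonato)diamminedihydroxotantalum(V) tricyanotrifluorotitanate(IV)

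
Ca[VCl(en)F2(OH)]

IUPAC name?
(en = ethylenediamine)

The 1 calcium counter-ion carries a total charge of +2, so each complex ion is 2−.
Ligand charges: 1×chloro (-1 each), 1×hydroxo (-1 each), 2×fluoro (-1 each), 1×ethylenediamine (neutral); total -4. So V + (-4) = 2−, giving V = +2.
Ligands are named alphabetically: chloro before ethylenediamine before fluoro before hydroxo.
The complex ion is anionic, so vanadium takes the -ate form vanadate(II).

calcium chloro(ethylenediamine)difluorohydroxovanadate(II)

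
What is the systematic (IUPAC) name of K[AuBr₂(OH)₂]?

potassium dibromodihydroxoaurate(III)

The 1 potassium counter-ion carries a total charge of +1, so each complex ion is 1−.
Ligand charges: 2×hydroxo (-1 each), 2×bromo (-1 each); total -4. So Au + (-4) = 1−, giving Au = +3.
Ligands are named alphabetically: bromo before hydroxo.
The complex ion is anionic, so gold takes the -ate form aurate(III).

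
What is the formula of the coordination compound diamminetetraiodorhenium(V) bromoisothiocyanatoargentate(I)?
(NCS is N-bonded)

Cation [Re…]: ligand charges -4, Re(V) ⇒ ion charge 1+.
Anion [Ag…]: ligand charges -2, Ag(I) ⇒ ion charge 1−.
One 1+ cation balances one 1− anion.

[ReI4(NH3)2][AgBr(NCS)]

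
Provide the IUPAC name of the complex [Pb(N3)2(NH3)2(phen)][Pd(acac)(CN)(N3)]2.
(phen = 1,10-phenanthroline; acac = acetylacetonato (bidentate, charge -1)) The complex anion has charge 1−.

The complex anion is given as 1−; its ligand charges sum to -3, so Pd = +2.
With 2 anions per cation, the cation must be 2×1 = 2+.
Cation: ligand charges sum to -2; for the ion to be 2+, Pb = +4.

diamminediazido(1,10-phenanthroline)lead(IV) (acetylacetonato)azidocyanopalladate(II)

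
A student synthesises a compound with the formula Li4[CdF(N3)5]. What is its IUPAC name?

lithium pentaazidofluorocadmate(II)

The 4 lithium counter-ions carry a total charge of +4, so each complex ion is 4−.
Ligand charges: 5×azido (-1 each), 1×fluoro (-1 each); total -6. So Cd + (-6) = 4−, giving Cd = +2.
Ligands are named alphabetically: azido before fluoro.
The complex ion is anionic, so cadmium takes the -ate form cadmate(II).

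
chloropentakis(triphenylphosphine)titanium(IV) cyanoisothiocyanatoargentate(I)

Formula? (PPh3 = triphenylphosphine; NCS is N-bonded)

Cation [Ti…]: ligand charges -1, Ti(IV) ⇒ ion charge 3+.
Anion [Ag…]: ligand charges -2, Ag(I) ⇒ ion charge 1−.

[TiCl(PPh3)5][Ag(CN)(NCS)]3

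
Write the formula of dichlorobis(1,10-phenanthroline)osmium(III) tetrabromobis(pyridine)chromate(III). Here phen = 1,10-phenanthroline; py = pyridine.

[OsCl2(phen)2][CrBr4(py)2]

Cation [Os…]: ligand charges -2, Os(III) ⇒ ion charge 1+.
Anion [Cr…]: ligand charges -4, Cr(III) ⇒ ion charge 1−.
One 1+ cation balances one 1− anion.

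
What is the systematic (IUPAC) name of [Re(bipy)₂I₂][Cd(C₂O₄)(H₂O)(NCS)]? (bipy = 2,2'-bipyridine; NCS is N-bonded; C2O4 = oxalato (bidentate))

Cadmium is always +2 in its complexes; the anion's ligand charges sum to -3, so the complex anion is 1−.
A 1:1 salt means the cation carries the equal and opposite charge, 1+.
Cation: ligand charges sum to -2; for the ion to be 1+, Re = +3.

bis(2,2'-bipyridine)diiodorhenium(III) aquaisothiocyanatooxalatocadmate(II)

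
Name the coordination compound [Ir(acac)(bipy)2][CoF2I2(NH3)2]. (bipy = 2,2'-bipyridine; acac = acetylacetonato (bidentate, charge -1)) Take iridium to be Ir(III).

Both ions are complex: the cation is named first with the plain metal name, the anion second with the -ate form; each ion's ligands are alphabetised independently.
Ir is given as +3; the cation's ligand charges sum to -1, so the complex cation is 2+.
A 1:1 salt means the anion carries the equal and opposite charge, 2−.
Anion: ligand charges sum to -4; for the ion to be 2−, Co = +2.

(acetylacetonato)bis(2,2'-bipyridine)iridium(III) diamminedifluorodiiodocobaltate(II)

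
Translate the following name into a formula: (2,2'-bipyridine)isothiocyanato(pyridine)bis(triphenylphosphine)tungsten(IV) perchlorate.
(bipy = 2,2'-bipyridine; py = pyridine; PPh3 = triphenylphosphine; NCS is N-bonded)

[W(bipy)(NCS)(PPh3)2(py)](ClO4)3

Ligands: 1 2,2'-bipyridine (bipy, neutral), 1 pyridine (py, neutral), 2 triphenylphosphine (PPh3, neutral), 1 isothiocyanato (NCS, -1). Ligand charge sum = -1.
Charge balance with perchlorate (-1) requires 1 complex ion per 3 perchlorate.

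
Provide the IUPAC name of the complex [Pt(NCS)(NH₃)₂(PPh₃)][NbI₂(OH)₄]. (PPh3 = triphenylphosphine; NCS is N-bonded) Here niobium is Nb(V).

Nb is given as +5; the anion's ligand charges sum to -6, so the complex anion is 1−.
A 1:1 salt means the cation carries the equal and opposite charge, 1+.
Cation: ligand charges sum to -1; for the ion to be 1+, Pt = +2.

diammineisothiocyanato(triphenylphosphine)platinum(II) tetrahydroxodiiodoniobate(V)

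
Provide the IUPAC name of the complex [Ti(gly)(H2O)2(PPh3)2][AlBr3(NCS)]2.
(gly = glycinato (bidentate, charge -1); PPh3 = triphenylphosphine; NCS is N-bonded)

Both ions are complex: the cation is named first with the plain metal name, the anion second with the -ate form; each ion's ligands are alphabetised independently.
Aluminium is always +3 in its complexes; the anion's ligand charges sum to -4, so the complex anion is 1−.
With 2 anions per cation, the cation must be 2×1 = 2+.
Cation: ligand charges sum to -1; for the ion to be 2+, Ti = +3.

diaqua(glycinato)bis(triphenylphosphine)titanium(III) tribromoisothiocyanatoaluminate(III)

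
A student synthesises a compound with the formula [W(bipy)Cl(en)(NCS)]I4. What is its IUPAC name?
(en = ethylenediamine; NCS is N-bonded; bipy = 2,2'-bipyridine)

The 4 iodide counter-ions carry a total charge of -4, so each complex ion is 4+.
Ligand charges: 1×chloro (-1 each), 1×ethylenediamine (neutral), 1×isothiocyanato (-1 each), 1×2,2'-bipyridine (neutral); total -2. So W + (-2) = 4+, giving W = +6.
Ligands are named alphabetically: bipyridine before chloro before ethylenediamine before isothiocyanato.

(2,2'-bipyridine)chloro(ethylenediamine)isothiocyanatotungsten(VI) iodide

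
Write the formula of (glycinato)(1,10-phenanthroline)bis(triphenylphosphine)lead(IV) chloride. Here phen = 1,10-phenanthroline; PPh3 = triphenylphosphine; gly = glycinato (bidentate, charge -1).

Ligands: 1 1,10-phenanthroline (phen, neutral), 2 triphenylphosphine (PPh3, neutral), 1 glycinato (gly, -1). Ligand charge sum = -1.
Charge balance with chloride (-1) requires 1 complex ion per 3 chloride.

[Pb(gly)(phen)(PPh3)2]Cl3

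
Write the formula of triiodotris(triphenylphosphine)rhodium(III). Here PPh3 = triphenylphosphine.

[RhI3(PPh3)3]

Ligands: 3 triphenylphosphine (PPh3, neutral), 3 iodo (I, -1). Ligand charge sum = -3.
With Rh in oxidation state +3, the complex ion is [Rh...].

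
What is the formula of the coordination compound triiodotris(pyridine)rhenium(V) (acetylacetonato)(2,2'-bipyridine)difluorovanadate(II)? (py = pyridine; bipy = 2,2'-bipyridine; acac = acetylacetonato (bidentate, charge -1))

Cation [Re…]: ligand charges -3, Re(V) ⇒ ion charge 2+.
Anion [V…]: ligand charges -3, V(II) ⇒ ion charge 1−.

[ReI3(py)3][V(acac)(bipy)F2]2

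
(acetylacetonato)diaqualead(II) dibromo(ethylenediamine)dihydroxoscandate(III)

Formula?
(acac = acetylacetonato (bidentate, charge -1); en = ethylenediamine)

Cation [Pb…]: ligand charges -1, Pb(II) ⇒ ion charge 1+.
Anion [Sc…]: ligand charges -4, Sc(III) ⇒ ion charge 1−.

[Pb(acac)(H2O)2][ScBr2(en)(OH)2]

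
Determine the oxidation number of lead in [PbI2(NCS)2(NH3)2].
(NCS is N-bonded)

+4

No counter-ion: the bracketed complex is neutral.
Ligand charges: 2×NH3 neutral; 2×NCS = -2; 2×I = -2; sum -4.
Pb + (-4) = 0 ⇒ Pb is +4.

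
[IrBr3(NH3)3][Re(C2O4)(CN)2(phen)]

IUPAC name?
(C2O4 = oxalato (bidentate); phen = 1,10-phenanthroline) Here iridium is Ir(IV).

Ir is given as +4; the cation's ligand charges sum to -3, so the complex cation is 1+.
A 1:1 salt means the anion carries the equal and opposite charge, 1−.
Anion: ligand charges sum to -4; for the ion to be 1−, Re = +3.

triamminetribromoiridium(IV) dicyanooxalato(1,10-phenanthroline)rhenate(III)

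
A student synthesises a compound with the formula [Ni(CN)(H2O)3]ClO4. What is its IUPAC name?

The 1 perchlorate counter-ion carries a total charge of -1, so each complex ion is 1+.
Ligand charges: 3×aqua (neutral), 1×cyano (-1 each); total -1. So Ni + (-1) = 1+, giving Ni = +2.
Ligands are named alphabetically: aqua before cyano.

triaquacyanonickel(II) perchlorate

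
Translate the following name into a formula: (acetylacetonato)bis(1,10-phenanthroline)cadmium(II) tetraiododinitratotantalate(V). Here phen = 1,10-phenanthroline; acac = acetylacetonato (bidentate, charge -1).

[Cd(acac)(phen)2][TaI4(NO3)2]

Cation [Cd…]: ligand charges -1, Cd(II) ⇒ ion charge 1+.
Anion [Ta…]: ligand charges -6, Ta(V) ⇒ ion charge 1−.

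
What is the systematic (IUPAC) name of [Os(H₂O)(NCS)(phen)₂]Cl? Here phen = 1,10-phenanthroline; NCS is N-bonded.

aquaisothiocyanatobis(1,10-phenanthroline)osmium(II) chloride

The 1 chloride counter-ion carries a total charge of -1, so each complex ion is 1+.
Ligand charges: 1×aqua (neutral), 2×1,10-phenanthroline (neutral), 1×isothiocyanato (-1 each); total -1. So Os + (-1) = 1+, giving Os = +2.
Ligands are named alphabetically: aqua before isothiocyanato before phenanthroline.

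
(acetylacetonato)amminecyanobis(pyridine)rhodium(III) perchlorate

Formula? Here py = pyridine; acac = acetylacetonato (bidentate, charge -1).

Ligands: 1 ammine (NH3, neutral), 2 pyridine (py, neutral), 1 acetylacetonato (acac, -1), 1 cyano (CN, -1). Ligand charge sum = -2.
Charge balance with perchlorate (-1) requires 1 complex ion per 1 perchlorate.

[Rh(acac)(CN)(NH3)(py)2]ClO4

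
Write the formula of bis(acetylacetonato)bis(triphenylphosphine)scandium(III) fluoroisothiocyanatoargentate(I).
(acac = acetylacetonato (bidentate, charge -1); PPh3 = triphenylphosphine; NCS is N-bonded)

[Sc(acac)2(PPh3)2][AgF(NCS)]

Cation [Sc…]: ligand charges -2, Sc(III) ⇒ ion charge 1+.
Anion [Ag…]: ligand charges -2, Ag(I) ⇒ ion charge 1−.
One 1+ cation balances one 1− anion.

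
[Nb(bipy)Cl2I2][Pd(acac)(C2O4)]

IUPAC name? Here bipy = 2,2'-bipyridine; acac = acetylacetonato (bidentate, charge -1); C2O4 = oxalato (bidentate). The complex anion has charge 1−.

(2,2'-bipyridine)dichlorodiiodoniobium(V) (acetylacetonato)oxalatopalladate(II)

Both ions are complex: the cation is named first with the plain metal name, the anion second with the -ate form; each ion's ligands are alphabetised independently.
The complex anion is given as 1−; its ligand charges sum to -3, so Pd = +2.
A 1:1 salt means the cation carries the equal and opposite charge, 1+.
Cation: ligand charges sum to -4; for the ion to be 1+, Nb = +5.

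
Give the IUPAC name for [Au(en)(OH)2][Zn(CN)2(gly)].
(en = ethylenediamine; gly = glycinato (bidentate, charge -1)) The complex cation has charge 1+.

(ethylenediamine)dihydroxogold(III) dicyano(glycinato)zincate(II)

The complex cation is given as 1+; its ligand charges sum to -2, so Au = +3.
A 1:1 salt means the anion carries the equal and opposite charge, 1−.
Anion: ligand charges sum to -3; for the ion to be 1−, Zn = +2.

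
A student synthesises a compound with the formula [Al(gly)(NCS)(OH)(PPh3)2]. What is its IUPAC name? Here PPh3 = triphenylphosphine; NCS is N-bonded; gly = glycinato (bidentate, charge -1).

There is no counter-ion, so the complex is neutral overall.
Ligand charges: 2×triphenylphosphine (neutral), 1×isothiocyanato (-1 each), 1×glycinato (-1 each), 1×hydroxo (-1 each); total -3. So Al + (-3) = 0, giving Al = +3.
Ligands are named alphabetically: glycinato before hydroxo before isothiocyanato before triphenylphosphine.

(glycinato)hydroxoisothiocyanatobis(triphenylphosphine)aluminium(III)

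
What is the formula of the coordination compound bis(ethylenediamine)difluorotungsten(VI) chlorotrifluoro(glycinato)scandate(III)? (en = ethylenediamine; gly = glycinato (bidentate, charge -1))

Cation [W…]: ligand charges -2, W(VI) ⇒ ion charge 4+.
Anion [Sc…]: ligand charges -5, Sc(III) ⇒ ion charge 2−.
One 4+ cation requires 2 of the 2− anion.

[W(en)2F2][ScClF3(gly)]2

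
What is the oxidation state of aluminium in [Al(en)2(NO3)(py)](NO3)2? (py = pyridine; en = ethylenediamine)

2 nitrate outside the brackets (-1 each) → the complex ion is 2+.
Ligand charges: 1×py neutral; 2×en neutral; 1×NO3 = -1; sum -1.
Al + (-1) = 2+ ⇒ Al is +3.

+3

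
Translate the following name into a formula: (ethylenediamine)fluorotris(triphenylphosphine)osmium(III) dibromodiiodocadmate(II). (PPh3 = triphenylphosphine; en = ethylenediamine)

Cation [Os…]: ligand charges -1, Os(III) ⇒ ion charge 2+.
Anion [Cd…]: ligand charges -4, Cd(II) ⇒ ion charge 2−.
One 2+ cation balances one 2− anion.

[Os(en)F(PPh3)3][CdBr2I2]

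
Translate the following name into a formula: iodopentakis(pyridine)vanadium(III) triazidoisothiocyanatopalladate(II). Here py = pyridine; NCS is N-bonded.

[VI(py)5][Pd(N3)3(NCS)]

Cation [V…]: ligand charges -1, V(III) ⇒ ion charge 2+.
Anion [Pd…]: ligand charges -4, Pd(II) ⇒ ion charge 2−.
One 2+ cation balances one 2− anion.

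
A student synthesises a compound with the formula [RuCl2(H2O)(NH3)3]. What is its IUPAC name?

There is no counter-ion, so the complex is neutral overall.
Ligand charges: 3×ammine (neutral), 1×aqua (neutral), 2×chloro (-1 each); total -2. So Ru + (-2) = 0, giving Ru = +2.
Ligands are named alphabetically: ammine before aqua before chloro.

triammineaquadichlororuthenium(II)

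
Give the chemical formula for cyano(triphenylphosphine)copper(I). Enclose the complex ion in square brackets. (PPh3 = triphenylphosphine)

[Cu(CN)(PPh3)]

Ligands: 1 cyano (CN, -1), 1 triphenylphosphine (PPh3, neutral). Ligand charge sum = -1.
With Cu in oxidation state +1, the complex ion is [Cu...].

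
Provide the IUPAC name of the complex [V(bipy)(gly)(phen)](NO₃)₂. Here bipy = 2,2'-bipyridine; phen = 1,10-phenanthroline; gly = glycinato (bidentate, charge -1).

(2,2'-bipyridine)(glycinato)(1,10-phenanthroline)vanadium(III) nitrate

The 2 nitrate counter-ions carry a total charge of -2, so each complex ion is 2+.
Ligand charges: 1×2,2'-bipyridine (neutral), 1×1,10-phenanthroline (neutral), 1×glycinato (-1 each); total -1. So V + (-1) = 2+, giving V = +3.
Ligands are named alphabetically: bipyridine before glycinato before phenanthroline.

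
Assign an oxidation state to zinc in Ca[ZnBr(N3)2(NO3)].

+2

1 calcium outside the brackets (+2 each) → the complex ion is 2−.
Ligand charges: 1×NO3 = -1; 2×N3 = -2; 1×Br = -1; sum -4.
Zn + (-4) = 2− ⇒ Zn is +2.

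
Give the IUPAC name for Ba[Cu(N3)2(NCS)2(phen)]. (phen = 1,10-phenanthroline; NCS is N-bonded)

barium diazidodiisothiocyanato(1,10-phenanthroline)cuprate(II)

The 1 barium counter-ion carries a total charge of +2, so each complex ion is 2−.
Ligand charges: 1×1,10-phenanthroline (neutral), 2×isothiocyanato (-1 each), 2×azido (-1 each); total -4. So Cu + (-4) = 2−, giving Cu = +2.
Ligands are named alphabetically: azido before isothiocyanato before phenanthroline.
The complex ion is anionic, so copper takes the -ate form cuprate(II).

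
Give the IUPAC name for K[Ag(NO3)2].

The 1 potassium counter-ion carries a total charge of +1, so each complex ion is 1−.
Ligand charges: 2×nitrato (-1 each); total -2. So Ag + (-2) = 1−, giving Ag = +1.
The complex ion is anionic, so silver takes the -ate form argentate(I).

potassium dinitratoargentate(I)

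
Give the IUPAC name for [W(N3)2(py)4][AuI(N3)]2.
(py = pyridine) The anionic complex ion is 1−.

diazidotetrakis(pyridine)tungsten(IV) azidoiodoaurate(I)

Both ions are complex: the cation is named first with the plain metal name, the anion second with the -ate form; each ion's ligands are alphabetised independently.
The complex anion is given as 1−; its ligand charges sum to -2, so Au = +1.
With 2 anions per cation, the cation must be 2×1 = 2+.
Cation: ligand charges sum to -2; for the ion to be 2+, W = +4.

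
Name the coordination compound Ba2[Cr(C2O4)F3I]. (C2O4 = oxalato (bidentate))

barium trifluoroiodooxalatochromate(II)

The 2 barium counter-ions carry a total charge of +4, so each complex ion is 4−.
Ligand charges: 3×fluoro (-1 each), 1×oxalato (-2 each), 1×iodo (-1 each); total -6. So Cr + (-6) = 4−, giving Cr = +2.
Ligands are named alphabetically: fluoro before iodo before oxalato.
The complex ion is anionic, so chromium takes the -ate form chromate(II).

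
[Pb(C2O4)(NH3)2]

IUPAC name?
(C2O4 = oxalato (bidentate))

There is no counter-ion, so the complex is neutral overall.
Ligand charges: 2×ammine (neutral), 1×oxalato (-2 each); total -2. So Pb + (-2) = 0, giving Pb = +2.
Ligands are named alphabetically: ammine before oxalato.

diammineoxalatolead(II)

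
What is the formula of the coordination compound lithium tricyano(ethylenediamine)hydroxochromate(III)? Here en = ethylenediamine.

Ligands: 1 ethylenediamine (en, neutral), 3 cyano (CN, -1), 1 hydroxo (OH, -1). Ligand charge sum = -4.
With Cr in oxidation state +3, the complex ion is [Cr...]^1−.
Charge balance with lithium (+1) requires 1 complex ion per 1 lithium.

Li[Cr(CN)3(en)(OH)]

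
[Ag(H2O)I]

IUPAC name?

aquaiodosilver(I)

There is no counter-ion, so the complex is neutral overall.
Ligand charges: 1×aqua (neutral), 1×iodo (-1 each); total -1. So Ag + (-1) = 0, giving Ag = +1.
Ligands are named alphabetically: aqua before iodo.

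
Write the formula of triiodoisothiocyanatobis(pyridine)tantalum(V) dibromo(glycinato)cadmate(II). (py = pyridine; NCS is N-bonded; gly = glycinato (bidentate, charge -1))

Cation [Ta…]: ligand charges -4, Ta(V) ⇒ ion charge 1+.
Anion [Cd…]: ligand charges -3, Cd(II) ⇒ ion charge 1−.
One 1+ cation balances one 1− anion.

[TaI3(NCS)(py)2][CdBr2(gly)]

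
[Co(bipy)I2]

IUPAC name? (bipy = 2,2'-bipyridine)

(2,2'-bipyridine)diiodocobalt(II)

There is no counter-ion, so the complex is neutral overall.
Ligand charges: 2×iodo (-1 each), 1×2,2'-bipyridine (neutral); total -2. So Co + (-2) = 0, giving Co = +2.
Ligands are named alphabetically: bipyridine before iodo.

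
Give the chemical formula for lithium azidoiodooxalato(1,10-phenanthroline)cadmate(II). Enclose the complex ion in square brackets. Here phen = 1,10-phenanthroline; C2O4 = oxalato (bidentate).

Li2[Cd(C2O4)I(N3)(phen)]

Ligands: 1 iodo (I, -1), 1 azido (N3, -1), 1 1,10-phenanthroline (phen, neutral), 1 oxalato (C2O4, -2). Ligand charge sum = -4.
Charge balance with lithium (+1) requires 1 complex ion per 2 lithium.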